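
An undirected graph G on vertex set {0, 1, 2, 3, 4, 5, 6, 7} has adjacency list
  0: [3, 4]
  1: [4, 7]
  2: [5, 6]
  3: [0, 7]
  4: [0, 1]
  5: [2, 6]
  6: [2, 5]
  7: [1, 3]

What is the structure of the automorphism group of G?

G has two connected components, {0, 1, 3, 4, 7} and {2, 5, 6}; each is 2-regular, so G = C_5 ⊔ C_3. No automorphism exchanges components of different sizes, hence Aut(G) is the direct product D_5 × D_3, order 60.

D_5 × D_3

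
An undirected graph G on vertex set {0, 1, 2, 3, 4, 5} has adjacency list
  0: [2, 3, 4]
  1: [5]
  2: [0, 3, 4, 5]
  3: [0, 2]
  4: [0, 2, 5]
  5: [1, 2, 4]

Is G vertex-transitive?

No

Vertex 1 is the only vertex of degree 1, so every automorphism fixes it; G is not vertex-transitive.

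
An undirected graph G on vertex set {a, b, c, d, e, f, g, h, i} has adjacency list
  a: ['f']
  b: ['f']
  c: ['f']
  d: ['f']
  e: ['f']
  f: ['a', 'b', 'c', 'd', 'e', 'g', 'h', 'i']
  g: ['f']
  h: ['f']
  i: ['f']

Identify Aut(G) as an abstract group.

Vertex f has degree 8 and every other vertex has degree 1, so G is the star K_{1,8} with centre f. The 8 leaves are pairwise interchangeable while the centre is fixed, giving Aut(G) = S_8.

the symmetric group on 8 letters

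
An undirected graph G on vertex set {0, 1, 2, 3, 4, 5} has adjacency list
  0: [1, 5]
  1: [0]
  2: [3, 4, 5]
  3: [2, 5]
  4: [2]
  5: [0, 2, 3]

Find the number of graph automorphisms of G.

Degrees alone do not determine every vertex (e.g. 0 and 3 both have degree 2), but their neighbour-degree multisets differ: N(0) has degrees [1, 3] while N(3) has degrees [3, 3]. Repeating this refinement separates all vertices, so the only automorphism is the identity.

1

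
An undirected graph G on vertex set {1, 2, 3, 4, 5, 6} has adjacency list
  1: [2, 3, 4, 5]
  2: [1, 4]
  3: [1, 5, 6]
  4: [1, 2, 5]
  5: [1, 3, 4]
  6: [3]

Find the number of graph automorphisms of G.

1

Degrees alone do not determine every vertex (e.g. 3 and 4 both have degree 3), but their neighbour-degree multisets differ: N(3) has degrees [1, 3, 4] while N(4) has degrees [2, 3, 4]. Repeating this refinement separates all vertices, so the only automorphism is the identity.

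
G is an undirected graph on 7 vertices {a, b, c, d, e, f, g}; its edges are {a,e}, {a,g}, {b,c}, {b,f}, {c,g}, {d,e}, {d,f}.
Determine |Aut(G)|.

14

G is 2-regular and connected on 7 vertices, i.e. the cycle C_7. C_7 has 7 rotations and 7 reflections, so Aut(C_7) ≅ D_7 of order 14.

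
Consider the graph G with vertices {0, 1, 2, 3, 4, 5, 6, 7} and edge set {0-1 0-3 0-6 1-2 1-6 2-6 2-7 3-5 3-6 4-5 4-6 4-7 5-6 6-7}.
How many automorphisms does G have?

Vertex 6 is the unique vertex of degree 7; the remaining 7 vertices each have degree 3 and induce a cycle, so G is the wheel on 8 vertices with hub 6. With the hub fixed, the remaining symmetry is that of the rim cycle C_7, giving the dihedral group D_7.

14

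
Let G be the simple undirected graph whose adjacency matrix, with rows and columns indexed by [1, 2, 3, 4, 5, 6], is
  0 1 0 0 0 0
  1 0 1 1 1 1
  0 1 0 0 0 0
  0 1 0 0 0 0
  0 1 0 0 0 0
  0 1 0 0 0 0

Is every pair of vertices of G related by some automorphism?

Vertex 2 is the only vertex of degree 5, so every automorphism fixes it; G is not vertex-transitive.

No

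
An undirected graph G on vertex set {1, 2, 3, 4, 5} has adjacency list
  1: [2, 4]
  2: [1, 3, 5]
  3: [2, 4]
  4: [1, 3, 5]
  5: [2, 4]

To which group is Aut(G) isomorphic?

S_2 × S_3

The vertices split by degree into {2, 4} (degree 3) and {1, 3, 5} (degree 2); every edge runs between the two parts, so G is the complete bipartite graph K_{2,3}. The parts have unequal sizes, so no automorphism swaps them; each part is permuted independently, giving S_2 × S_3 of order 2!·3! = 12.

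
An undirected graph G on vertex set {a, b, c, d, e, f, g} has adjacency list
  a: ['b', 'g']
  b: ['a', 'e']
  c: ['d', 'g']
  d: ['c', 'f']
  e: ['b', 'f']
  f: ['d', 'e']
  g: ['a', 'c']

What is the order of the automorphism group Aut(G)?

G is 2-regular and connected on 7 vertices, i.e. the cycle C_7. The automorphisms of the 7-cycle are exactly the symmetries of a regular 7-gon: the dihedral group D_7, |D_7| = 14.

14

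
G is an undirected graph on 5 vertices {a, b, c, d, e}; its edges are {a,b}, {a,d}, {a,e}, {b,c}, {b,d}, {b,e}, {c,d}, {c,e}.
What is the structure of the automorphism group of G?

D_4

Vertex b is the unique vertex of degree 4; the remaining 4 vertices each have degree 3 and induce a cycle, so G is the wheel on 5 vertices with hub b. With the hub fixed, the remaining symmetry is that of the rim cycle C_4, giving the dihedral group D_4.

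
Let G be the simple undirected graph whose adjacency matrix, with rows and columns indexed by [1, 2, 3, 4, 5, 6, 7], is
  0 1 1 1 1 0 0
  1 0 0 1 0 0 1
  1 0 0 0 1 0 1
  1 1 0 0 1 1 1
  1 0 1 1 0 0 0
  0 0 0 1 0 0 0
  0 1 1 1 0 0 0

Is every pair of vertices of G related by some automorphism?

Vertex 1 is the only vertex of degree 4, so every automorphism fixes it; G is not vertex-transitive.

No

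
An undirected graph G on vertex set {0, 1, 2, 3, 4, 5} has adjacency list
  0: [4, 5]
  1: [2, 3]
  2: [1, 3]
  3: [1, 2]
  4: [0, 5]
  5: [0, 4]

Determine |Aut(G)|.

72

G has two connected components, {1, 2, 3} and {0, 4, 5}; each is 2-regular, so G = C_3 ⊔ C_3. Aut of a disjoint union of two copies of C_3 is the wreath product D_3 ≀ Z_2, of order 2·6² = 72.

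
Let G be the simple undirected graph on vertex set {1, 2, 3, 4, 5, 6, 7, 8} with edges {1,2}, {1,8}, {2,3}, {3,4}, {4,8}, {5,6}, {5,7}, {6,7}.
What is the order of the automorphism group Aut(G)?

60

G has two connected components, {1, 2, 3, 4, 8} and {5, 6, 7}; each is 2-regular, so G = C_5 ⊔ C_3. No automorphism exchanges components of different sizes, hence Aut(G) is the direct product D_3 × D_5, order 60.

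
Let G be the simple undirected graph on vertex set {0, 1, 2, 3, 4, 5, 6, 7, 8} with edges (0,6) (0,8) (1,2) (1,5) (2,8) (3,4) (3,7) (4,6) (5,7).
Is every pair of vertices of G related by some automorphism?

Every vertex has degree 2 and the graph is connected, so G is the 9-cycle C_9. The automorphisms of the 9-cycle are exactly the symmetries of a regular 9-gon: the dihedral group D_9, |D_9| = 18. This group acts transitively on the 9 vertices.

Yes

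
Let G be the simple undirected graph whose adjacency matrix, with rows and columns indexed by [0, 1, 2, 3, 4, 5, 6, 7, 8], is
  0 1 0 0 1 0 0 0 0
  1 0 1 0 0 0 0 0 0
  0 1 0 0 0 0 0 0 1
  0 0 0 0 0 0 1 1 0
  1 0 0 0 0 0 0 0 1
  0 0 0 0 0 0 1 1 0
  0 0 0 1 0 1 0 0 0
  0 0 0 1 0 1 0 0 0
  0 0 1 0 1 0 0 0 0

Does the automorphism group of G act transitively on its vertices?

No

G has two connected components, {0, 1, 2, 4, 8} and {3, 5, 6, 7}; each is 2-regular, so G = C_5 ⊔ C_4. The orbit of 0 under Aut(G) is {0, 1, 2, 4, 8}, which does not contain 3, so G is not vertex-transitive.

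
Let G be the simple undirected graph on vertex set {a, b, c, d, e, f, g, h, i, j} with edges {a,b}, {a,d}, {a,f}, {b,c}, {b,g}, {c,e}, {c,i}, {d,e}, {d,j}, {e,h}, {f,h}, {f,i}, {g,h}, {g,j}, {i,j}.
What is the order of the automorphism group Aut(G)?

G is 3-regular on 10 vertices with no triangles and no 4-cycles (girth 5): this is the Petersen graph. Viewing the Petersen graph as the Kneser graph K(5,2) — vertices are 2-subsets of {1,…,5}, edges join disjoint pairs — its automorphisms are exactly the permutations of the 5-element set, so Aut ≅ S_5 of order 120.

120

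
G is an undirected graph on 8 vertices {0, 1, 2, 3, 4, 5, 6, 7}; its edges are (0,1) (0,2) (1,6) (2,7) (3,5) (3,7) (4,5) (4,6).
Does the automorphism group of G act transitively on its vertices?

G is 2-regular and connected on 8 vertices, i.e. the cycle C_8. C_8 has 8 rotations and 8 reflections, so Aut(C_8) ≅ D_8 of order 16. Under this action every vertex can be carried to every other, so G is vertex-transitive.

Yes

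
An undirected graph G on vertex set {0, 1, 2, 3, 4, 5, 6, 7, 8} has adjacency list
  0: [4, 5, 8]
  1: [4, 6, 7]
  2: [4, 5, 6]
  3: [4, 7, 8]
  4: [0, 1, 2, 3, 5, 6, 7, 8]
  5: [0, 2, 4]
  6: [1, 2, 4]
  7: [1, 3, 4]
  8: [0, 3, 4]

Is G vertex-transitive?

No

Vertex 4 is the only vertex of degree 8, so every automorphism fixes it; G is not vertex-transitive.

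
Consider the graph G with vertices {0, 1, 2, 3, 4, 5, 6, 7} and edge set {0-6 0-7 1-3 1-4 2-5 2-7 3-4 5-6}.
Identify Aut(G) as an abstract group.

D_3 × D_5

G has two connected components, {0, 2, 5, 6, 7} and {1, 3, 4}; each is 2-regular, so G = C_5 ⊔ C_3. No automorphism exchanges components of different sizes, hence Aut(G) is the direct product D_3 × D_5, order 60.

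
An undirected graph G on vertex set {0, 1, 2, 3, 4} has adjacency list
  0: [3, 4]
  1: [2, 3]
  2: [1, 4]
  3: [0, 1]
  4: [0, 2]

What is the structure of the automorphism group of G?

G is 2-regular and connected on 5 vertices, i.e. the cycle C_5. C_5 has 5 rotations and 5 reflections, so Aut(C_5) ≅ D_5 of order 10.

the dihedral group of order 10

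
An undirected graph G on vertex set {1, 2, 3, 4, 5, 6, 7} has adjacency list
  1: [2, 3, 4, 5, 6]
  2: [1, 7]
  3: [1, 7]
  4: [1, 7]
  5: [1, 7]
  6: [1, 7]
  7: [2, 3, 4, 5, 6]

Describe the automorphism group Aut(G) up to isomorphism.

S_5 × S_2

The vertices split by degree into {1, 7} (degree 5) and {2, 3, 4, 5, 6} (degree 2); every edge runs between the two parts, so G is the complete bipartite graph K_{2,5}. The parts have unequal sizes, so no automorphism swaps them; each part is permuted independently, giving S_5 × S_2 of order 5!·2! = 240.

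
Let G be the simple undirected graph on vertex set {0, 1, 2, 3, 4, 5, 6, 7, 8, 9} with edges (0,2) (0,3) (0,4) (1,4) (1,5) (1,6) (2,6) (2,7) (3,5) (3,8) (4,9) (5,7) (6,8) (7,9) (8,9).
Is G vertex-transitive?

Yes

G is 3-regular on 10 vertices with no triangles and no 4-cycles (girth 5): this is the Petersen graph. It is a classical fact that the Petersen graph has automorphism group S_5 (order 120), arising from its description as the Kneser graph K(5,2). Under this action every vertex can be carried to every other, so G is vertex-transitive.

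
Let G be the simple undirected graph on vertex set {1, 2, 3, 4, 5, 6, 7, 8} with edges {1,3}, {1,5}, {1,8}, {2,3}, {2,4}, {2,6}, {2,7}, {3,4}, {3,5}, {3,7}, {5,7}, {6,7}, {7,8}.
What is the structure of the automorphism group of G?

The degree sequence is [3, 4, 5, 2, 3, 2, 5, 2]. Checking the degree-preserving permutations of the vertex set shows that none except the identity preserves every edge, so Aut(G) is trivial.

{e}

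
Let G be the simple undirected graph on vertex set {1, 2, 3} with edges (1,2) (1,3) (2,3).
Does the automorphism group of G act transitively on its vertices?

Yes

All 3 vertices are pairwise adjacent: G = K_3. Any permutation of the 3 vertices preserves K_3, so Aut(K_3) = S_3 of order 3! = 6. Under this action every vertex can be carried to every other, so G is vertex-transitive.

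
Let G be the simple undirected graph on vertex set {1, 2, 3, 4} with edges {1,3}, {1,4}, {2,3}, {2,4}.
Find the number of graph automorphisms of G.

Every vertex has degree 2 and the graph is connected, so G is the 4-cycle C_4. C_4 has 4 rotations and 4 reflections, so Aut(C_4) ≅ D_4 of order 8.

8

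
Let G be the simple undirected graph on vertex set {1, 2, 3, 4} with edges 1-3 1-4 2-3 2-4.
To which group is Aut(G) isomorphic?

G is 2-regular and bipartite on 2^2 = 4 vertices with girth 4; it is the hypercube graph Q_2. The symmetry group of the 2-cube is the hyperoctahedral group B_2 = Z_2 ≀ S_2, of order 2^2·2! = 8.

D_4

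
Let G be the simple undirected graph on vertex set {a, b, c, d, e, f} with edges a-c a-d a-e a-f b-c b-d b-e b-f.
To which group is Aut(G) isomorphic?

S_4 × S_2

The vertices split by degree into {a, b} (degree 4) and {c, d, e, f} (degree 2); every edge runs between the two parts, so G is the complete bipartite graph K_{2,4}. The parts have unequal sizes, so no automorphism swaps them; each part is permuted independently, giving S_4 × S_2 of order 4!·2! = 48.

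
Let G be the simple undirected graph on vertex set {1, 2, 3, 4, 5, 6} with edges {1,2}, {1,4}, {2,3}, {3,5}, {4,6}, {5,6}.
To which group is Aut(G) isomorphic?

G is 2-regular and connected on 6 vertices, i.e. the cycle C_6. C_6 has 6 rotations and 6 reflections, so Aut(C_6) ≅ D_6 of order 12.

D_6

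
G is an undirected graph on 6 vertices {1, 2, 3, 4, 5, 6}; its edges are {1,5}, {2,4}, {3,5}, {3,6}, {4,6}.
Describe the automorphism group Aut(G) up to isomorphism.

The degree sequence is [1, 1, 2, 2, 2, 2]; the two degree-1 vertices 1 and 2 are the ends of a path, so G = P_6. A path has exactly one nontrivial symmetry — reversal — giving Aut(G) of order 2.

the cyclic group of order 2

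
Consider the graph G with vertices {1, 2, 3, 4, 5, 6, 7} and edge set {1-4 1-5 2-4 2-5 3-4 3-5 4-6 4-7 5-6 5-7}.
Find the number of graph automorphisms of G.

240

The vertices split by degree into {4, 5} (degree 5) and {1, 2, 3, 6, 7} (degree 2); every edge runs between the two parts, so G is the complete bipartite graph K_{2,5}. The parts have unequal sizes, so no automorphism swaps them; each part is permuted independently, giving S_2 × S_5 of order 2!·5! = 240.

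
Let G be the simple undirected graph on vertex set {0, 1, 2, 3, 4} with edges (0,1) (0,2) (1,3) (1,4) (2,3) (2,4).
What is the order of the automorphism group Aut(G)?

The vertices split by degree into {1, 2} (degree 3) and {0, 3, 4} (degree 2); every edge runs between the two parts, so G is the complete bipartite graph K_{2,3}. Automorphisms preserve the bipartition setwise (since the parts differ in size) and act as S_3 × S_2 within it; |Aut| = 12.

12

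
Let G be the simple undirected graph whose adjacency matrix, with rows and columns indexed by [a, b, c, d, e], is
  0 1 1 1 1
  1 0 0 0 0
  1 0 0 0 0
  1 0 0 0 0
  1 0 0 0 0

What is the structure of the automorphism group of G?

Vertex a has degree 4 and every other vertex has degree 1, so G is the star K_{1,4} with centre a. Any automorphism fixes the centre and permutes the 4 leaves freely, so Aut(G) ≅ S_4 of order 4! = 24.

the symmetric group on 4 letters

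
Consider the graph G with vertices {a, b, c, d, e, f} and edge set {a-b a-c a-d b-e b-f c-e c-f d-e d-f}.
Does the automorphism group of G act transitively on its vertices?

G is 3-regular and bipartite with parts {a, e, f} and {b, c, d} (each part is independent and every cross-pair is an edge), so G = K_{3,3}. Each part can be permuted independently (S_3 × S_3) and the two equal-size parts can also be swapped, giving (S_3 × S_3) ⋊ Z_2 of order 2·(3!)² = 72. This group acts transitively on the 6 vertices.

Yes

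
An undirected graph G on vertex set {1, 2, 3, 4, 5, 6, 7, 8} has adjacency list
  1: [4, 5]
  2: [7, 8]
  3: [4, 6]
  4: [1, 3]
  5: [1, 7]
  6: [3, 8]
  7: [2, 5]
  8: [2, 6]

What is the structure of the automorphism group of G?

Every vertex has degree 2 and the graph is connected, so G is the 8-cycle C_8. C_8 has 8 rotations and 8 reflections, so Aut(C_8) ≅ D_8 of order 16.

the dihedral group of order 16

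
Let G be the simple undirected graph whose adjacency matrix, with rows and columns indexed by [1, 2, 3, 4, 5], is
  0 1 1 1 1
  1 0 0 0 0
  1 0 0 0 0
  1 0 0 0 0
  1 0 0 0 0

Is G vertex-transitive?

Vertex 1 is the only vertex of degree 4, so every automorphism fixes it; G is not vertex-transitive.

No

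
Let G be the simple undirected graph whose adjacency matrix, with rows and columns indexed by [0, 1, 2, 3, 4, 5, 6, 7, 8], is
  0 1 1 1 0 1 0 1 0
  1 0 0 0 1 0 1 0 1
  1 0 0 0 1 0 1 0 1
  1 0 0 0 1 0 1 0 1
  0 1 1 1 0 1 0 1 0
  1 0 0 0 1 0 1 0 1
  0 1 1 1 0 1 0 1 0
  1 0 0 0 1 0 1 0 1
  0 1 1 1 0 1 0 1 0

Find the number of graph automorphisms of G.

2880

The vertices split by degree into {0, 4, 6, 8} (degree 5) and {1, 2, 3, 5, 7} (degree 4); every edge runs between the two parts, so G is the complete bipartite graph K_{4,5}. The parts have unequal sizes, so no automorphism swaps them; each part is permuted independently, giving S_5 × S_4 of order 5!·4! = 2880.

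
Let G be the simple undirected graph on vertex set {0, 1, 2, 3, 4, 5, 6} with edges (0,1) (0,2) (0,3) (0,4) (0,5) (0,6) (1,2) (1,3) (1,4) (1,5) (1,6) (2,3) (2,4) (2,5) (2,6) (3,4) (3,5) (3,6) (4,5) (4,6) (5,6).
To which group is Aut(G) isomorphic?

All 7 vertices are pairwise adjacent: G = K_7. Every bijection on the vertex set is an automorphism of K_7; hence Aut(K_7) ≅ S_7, order 5040.

S_7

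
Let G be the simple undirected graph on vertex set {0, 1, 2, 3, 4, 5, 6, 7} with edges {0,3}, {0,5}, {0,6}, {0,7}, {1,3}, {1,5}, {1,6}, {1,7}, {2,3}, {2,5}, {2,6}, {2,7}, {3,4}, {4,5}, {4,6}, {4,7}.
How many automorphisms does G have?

G is 4-regular and bipartite with parts {3, 5, 6, 7} and {0, 1, 2, 4} (each part is independent and every cross-pair is an edge), so G = K_{4,4}. Aut(K_{4,4}) is the wreath product S_4 ≀ Z_2: permute within each part, then optionally swap the parts; |Aut| = 2·(4!)² = 1152.

1152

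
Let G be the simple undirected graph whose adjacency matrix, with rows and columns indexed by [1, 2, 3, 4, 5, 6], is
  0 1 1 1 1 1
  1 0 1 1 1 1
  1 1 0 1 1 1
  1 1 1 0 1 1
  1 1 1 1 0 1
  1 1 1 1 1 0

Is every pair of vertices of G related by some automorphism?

All 6 vertices are pairwise adjacent: G = K_6. Every bijection on the vertex set is an automorphism of K_6; hence Aut(K_6) ≅ S_6, order 720. This group acts transitively on the 6 vertices.

Yes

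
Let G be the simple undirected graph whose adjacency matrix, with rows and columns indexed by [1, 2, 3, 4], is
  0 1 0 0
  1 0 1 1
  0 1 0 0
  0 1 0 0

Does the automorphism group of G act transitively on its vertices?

Vertex 2 is the only vertex of degree 3, so every automorphism fixes it; G is not vertex-transitive.

No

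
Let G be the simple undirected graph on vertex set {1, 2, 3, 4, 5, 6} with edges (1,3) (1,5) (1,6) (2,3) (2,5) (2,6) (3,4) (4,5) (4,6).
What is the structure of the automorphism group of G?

G is 3-regular and bipartite with parts {3, 5, 6} and {1, 2, 4} (each part is independent and every cross-pair is an edge), so G = K_{3,3}. Aut(K_{3,3}) is the wreath product S_3 ≀ Z_2: permute within each part, then optionally swap the parts; |Aut| = 2·(3!)² = 72.

S_3 ≀ Z_2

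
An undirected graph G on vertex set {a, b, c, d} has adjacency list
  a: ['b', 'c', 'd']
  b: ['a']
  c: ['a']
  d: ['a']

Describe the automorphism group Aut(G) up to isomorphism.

S_3

Vertex a has degree 3 and every other vertex has degree 1, so G is the star K_{1,3} with centre a. The 3 leaves are pairwise interchangeable while the centre is fixed, giving Aut(G) = S_3.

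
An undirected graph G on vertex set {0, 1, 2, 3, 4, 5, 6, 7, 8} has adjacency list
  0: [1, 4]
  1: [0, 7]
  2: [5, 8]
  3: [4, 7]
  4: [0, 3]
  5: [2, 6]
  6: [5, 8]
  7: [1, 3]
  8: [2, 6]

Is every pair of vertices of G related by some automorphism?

G has two connected components, {0, 1, 3, 4, 7} and {2, 5, 6, 8}; each is 2-regular, so G = C_5 ⊔ C_4. The orbit of 0 under Aut(G) is {0, 1, 3, 4, 7}, which does not contain 2, so G is not vertex-transitive.

No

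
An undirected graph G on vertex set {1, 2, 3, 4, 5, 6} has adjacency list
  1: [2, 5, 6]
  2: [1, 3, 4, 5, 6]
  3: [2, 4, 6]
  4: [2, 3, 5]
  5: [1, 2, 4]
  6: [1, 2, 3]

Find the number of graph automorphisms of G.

Vertex 2 is the unique vertex of degree 5; the remaining 5 vertices each have degree 3 and induce a cycle, so G is the wheel on 6 vertices with hub 2. With the hub fixed, the remaining symmetry is that of the rim cycle C_5, giving the dihedral group D_5.

10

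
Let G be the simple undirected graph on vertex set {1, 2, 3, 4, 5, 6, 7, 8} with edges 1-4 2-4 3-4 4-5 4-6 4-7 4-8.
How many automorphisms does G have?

5040

Vertex 4 has degree 7 and every other vertex has degree 1, so G is the star K_{1,7} with centre 4. Any automorphism fixes the centre and permutes the 7 leaves freely, so Aut(G) ≅ S_7 of order 7! = 5040.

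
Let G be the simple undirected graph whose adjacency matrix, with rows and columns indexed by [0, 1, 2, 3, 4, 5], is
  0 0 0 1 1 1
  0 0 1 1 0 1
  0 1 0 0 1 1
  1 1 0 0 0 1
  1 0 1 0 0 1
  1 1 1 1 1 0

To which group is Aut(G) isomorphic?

D_5

Vertex 5 is the unique vertex of degree 5; the remaining 5 vertices each have degree 3 and induce a cycle, so G is the wheel on 6 vertices with hub 5. With the hub fixed, the remaining symmetry is that of the rim cycle C_5, giving the dihedral group D_5.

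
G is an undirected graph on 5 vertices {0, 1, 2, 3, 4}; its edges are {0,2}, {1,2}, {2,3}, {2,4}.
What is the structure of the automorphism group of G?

Vertex 2 has degree 4 and every other vertex has degree 1, so G is the star K_{1,4} with centre 2. Any automorphism fixes the centre and permutes the 4 leaves freely, so Aut(G) ≅ S_4 of order 4! = 24.

S_4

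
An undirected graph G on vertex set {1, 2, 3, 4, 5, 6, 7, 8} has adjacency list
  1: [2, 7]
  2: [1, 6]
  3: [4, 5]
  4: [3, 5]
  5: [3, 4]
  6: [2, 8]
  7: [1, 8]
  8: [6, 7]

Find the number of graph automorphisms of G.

G has two connected components, {1, 2, 6, 7, 8} and {3, 4, 5}; each is 2-regular, so G = C_5 ⊔ C_3. The components are non-isomorphic (different sizes), so Aut(G) = Aut(C_5) × Aut(C_3) = D_5 × D_3 of order 10·6 = 60.

60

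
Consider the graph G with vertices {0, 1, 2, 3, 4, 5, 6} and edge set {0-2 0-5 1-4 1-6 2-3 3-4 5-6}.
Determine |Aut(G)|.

G is 2-regular and connected on 7 vertices, i.e. the cycle C_7. The automorphisms of the 7-cycle are exactly the symmetries of a regular 7-gon: the dihedral group D_7, |D_7| = 14.

14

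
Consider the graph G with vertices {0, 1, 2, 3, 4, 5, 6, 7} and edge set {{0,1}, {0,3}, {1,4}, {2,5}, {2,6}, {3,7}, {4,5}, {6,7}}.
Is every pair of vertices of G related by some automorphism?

Every vertex has degree 2 and the graph is connected, so G is the 8-cycle C_8. The automorphisms of the 8-cycle are exactly the symmetries of a regular 8-gon: the dihedral group D_8, |D_8| = 16. This group acts transitively on the 8 vertices.

Yes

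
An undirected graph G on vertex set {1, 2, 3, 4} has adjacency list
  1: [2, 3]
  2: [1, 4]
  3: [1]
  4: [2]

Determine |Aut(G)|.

The degree sequence is [2, 2, 1, 1]; the two degree-1 vertices 3 and 4 are the ends of a path, so G = P_4. The only nontrivial automorphism of a path is the end-to-end reflection, so Aut(G) ≅ Z_2.

2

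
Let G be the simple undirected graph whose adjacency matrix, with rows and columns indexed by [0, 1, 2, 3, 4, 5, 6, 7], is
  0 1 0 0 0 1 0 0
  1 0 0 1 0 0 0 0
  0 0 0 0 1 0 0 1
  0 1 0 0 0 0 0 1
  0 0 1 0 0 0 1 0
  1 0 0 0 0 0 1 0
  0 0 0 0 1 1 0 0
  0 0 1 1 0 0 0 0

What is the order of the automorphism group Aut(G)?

G is 2-regular and connected on 8 vertices, i.e. the cycle C_8. The automorphisms of the 8-cycle are exactly the symmetries of a regular 8-gon: the dihedral group D_8, |D_8| = 16.

16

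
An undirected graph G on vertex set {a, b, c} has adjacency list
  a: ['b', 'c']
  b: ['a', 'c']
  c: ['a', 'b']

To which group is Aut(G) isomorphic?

the symmetric group on 3 letters

Every vertex has degree 2, so G is the complete graph K_3. Any permutation of the 3 vertices preserves K_3, so Aut(K_3) = S_3 of order 3! = 6.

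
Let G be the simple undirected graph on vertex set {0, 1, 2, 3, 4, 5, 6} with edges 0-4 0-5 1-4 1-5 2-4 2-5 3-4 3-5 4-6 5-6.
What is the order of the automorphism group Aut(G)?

240

The vertices split by degree into {4, 5} (degree 5) and {0, 1, 2, 3, 6} (degree 2); every edge runs between the two parts, so G is the complete bipartite graph K_{2,5}. The parts have unequal sizes, so no automorphism swaps them; each part is permuted independently, giving S_5 × S_2 of order 5!·2! = 240.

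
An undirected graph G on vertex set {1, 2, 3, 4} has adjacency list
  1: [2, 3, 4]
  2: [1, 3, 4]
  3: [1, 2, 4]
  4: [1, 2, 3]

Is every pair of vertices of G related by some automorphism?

Yes

Every vertex has degree 3, so G is the complete graph K_4. Every bijection on the vertex set is an automorphism of K_4; hence Aut(K_4) ≅ S_4, order 24. This group acts transitively on the 4 vertices.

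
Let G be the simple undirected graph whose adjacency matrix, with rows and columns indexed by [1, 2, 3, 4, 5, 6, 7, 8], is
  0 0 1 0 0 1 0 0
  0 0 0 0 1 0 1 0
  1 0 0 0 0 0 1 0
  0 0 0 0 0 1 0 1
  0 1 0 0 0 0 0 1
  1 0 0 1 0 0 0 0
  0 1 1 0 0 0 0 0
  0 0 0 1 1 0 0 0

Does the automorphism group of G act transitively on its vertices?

G is 2-regular and connected on 8 vertices, i.e. the cycle C_8. C_8 has 8 rotations and 8 reflections, so Aut(C_8) ≅ D_8 of order 16. This group acts transitively on the 8 vertices.

Yes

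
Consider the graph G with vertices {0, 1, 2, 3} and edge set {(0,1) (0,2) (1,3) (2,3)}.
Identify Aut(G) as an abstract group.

G is 2-regular and bipartite on 2^2 = 4 vertices with girth 4; it is the hypercube graph Q_2. Aut(Q_2) consists of the signed permutations of the 2 coordinate axes: 2! permutations times 2^2 sign flips, so |Aut| = 2^2·2! = 8.

Z_2^2 ⋊ S_2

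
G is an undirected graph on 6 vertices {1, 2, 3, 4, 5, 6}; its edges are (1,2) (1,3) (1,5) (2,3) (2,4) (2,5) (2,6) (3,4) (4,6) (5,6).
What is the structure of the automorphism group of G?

Vertex 2 is the unique vertex of degree 5; the remaining 5 vertices each have degree 3 and induce a cycle, so G is the wheel on 6 vertices with hub 2. Every automorphism fixes the hub and acts on the rim 5-cycle, so Aut(G) ≅ Aut(C_5) = D_5 of order 10.

D_5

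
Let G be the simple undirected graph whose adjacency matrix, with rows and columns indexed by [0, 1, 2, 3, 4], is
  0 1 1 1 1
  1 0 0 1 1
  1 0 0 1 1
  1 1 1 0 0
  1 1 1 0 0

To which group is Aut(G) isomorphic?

Vertex 0 is the unique vertex of degree 4; the remaining 4 vertices each have degree 3 and induce a cycle, so G is the wheel on 5 vertices with hub 0. With the hub fixed, the remaining symmetry is that of the rim cycle C_4, giving the dihedral group D_4.

the dihedral group of order 8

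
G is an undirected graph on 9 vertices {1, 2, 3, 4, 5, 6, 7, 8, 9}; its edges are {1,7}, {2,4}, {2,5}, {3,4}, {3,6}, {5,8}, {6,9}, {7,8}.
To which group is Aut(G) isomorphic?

Z_2

The degree sequence is [1, 2, 2, 2, 2, 2, 2, 2, 1]; the two degree-1 vertices 1 and 9 are the ends of a path, so G = P_9. A path has exactly one nontrivial symmetry — reversal — giving Aut(G) of order 2.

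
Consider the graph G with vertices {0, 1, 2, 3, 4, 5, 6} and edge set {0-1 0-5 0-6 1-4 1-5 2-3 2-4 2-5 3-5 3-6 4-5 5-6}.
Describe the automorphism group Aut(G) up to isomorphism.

the dihedral group of order 12

Vertex 5 is the unique vertex of degree 6; the remaining 6 vertices each have degree 3 and induce a cycle, so G is the wheel on 7 vertices with hub 5. With the hub fixed, the remaining symmetry is that of the rim cycle C_6, giving the dihedral group D_6.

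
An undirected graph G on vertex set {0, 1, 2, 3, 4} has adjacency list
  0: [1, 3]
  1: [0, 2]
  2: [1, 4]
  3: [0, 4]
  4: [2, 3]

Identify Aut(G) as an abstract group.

D_5

G is 2-regular and connected on 5 vertices, i.e. the cycle C_5. The automorphisms of the 5-cycle are exactly the symmetries of a regular 5-gon: the dihedral group D_5, |D_5| = 10.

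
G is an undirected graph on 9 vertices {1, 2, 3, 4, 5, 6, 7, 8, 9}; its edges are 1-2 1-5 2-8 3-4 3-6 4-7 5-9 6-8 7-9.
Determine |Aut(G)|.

G is 2-regular and connected on 9 vertices, i.e. the cycle C_9. C_9 has 9 rotations and 9 reflections, so Aut(C_9) ≅ D_9 of order 18.

18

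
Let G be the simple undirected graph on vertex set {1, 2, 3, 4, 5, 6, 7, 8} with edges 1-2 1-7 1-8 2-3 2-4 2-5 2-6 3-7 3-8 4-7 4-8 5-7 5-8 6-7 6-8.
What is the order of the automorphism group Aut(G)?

The vertices split by degree into {2, 7, 8} (degree 5) and {1, 3, 4, 5, 6} (degree 3); every edge runs between the two parts, so G is the complete bipartite graph K_{3,5}. Automorphisms preserve the bipartition setwise (since the parts differ in size) and act as S_3 × S_5 within it; |Aut| = 720.

720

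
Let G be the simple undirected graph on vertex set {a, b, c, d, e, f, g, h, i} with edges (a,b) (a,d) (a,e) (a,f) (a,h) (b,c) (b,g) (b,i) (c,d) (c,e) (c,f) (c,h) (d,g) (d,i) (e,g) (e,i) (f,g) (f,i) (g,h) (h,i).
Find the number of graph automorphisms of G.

2880

The vertices split by degree into {a, c, g, i} (degree 5) and {b, d, e, f, h} (degree 4); every edge runs between the two parts, so G is the complete bipartite graph K_{4,5}. Automorphisms preserve the bipartition setwise (since the parts differ in size) and act as S_4 × S_5 within it; |Aut| = 2880.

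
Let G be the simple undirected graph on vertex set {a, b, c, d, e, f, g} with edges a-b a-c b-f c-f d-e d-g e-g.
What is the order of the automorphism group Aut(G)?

48

G has two connected components, {a, b, c, f} and {d, e, g}; each is 2-regular, so G = C_4 ⊔ C_3. No automorphism exchanges components of different sizes, hence Aut(G) is the direct product D_3 × D_4, order 48.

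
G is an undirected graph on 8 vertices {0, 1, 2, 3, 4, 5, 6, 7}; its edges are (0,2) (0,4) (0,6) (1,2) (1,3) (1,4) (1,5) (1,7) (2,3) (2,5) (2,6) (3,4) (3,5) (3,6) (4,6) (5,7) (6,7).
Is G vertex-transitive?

No

Automorphisms preserve degree, but G has vertices of degree 3 and vertices of degree 5; no automorphism maps one to the other, so G is not vertex-transitive.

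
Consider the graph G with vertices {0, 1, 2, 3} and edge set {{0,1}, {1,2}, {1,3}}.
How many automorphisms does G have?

6

Vertex 1 has degree 3 and every other vertex has degree 1, so G is the star K_{1,3} with centre 1. Any automorphism fixes the centre and permutes the 3 leaves freely, so Aut(G) ≅ S_3 of order 3! = 6.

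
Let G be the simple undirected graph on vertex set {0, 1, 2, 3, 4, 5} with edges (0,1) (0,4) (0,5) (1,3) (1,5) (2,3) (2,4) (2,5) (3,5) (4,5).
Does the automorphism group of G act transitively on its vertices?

No

Vertex 5 is the only vertex of degree 5, so every automorphism fixes it; G is not vertex-transitive.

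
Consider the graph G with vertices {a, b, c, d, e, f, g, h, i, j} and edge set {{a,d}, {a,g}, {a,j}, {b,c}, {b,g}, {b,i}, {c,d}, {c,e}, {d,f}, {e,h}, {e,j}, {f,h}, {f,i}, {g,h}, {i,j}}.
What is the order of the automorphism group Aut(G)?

G is 3-regular on 10 vertices with no triangles and no 4-cycles (girth 5): this is the Petersen graph. Viewing the Petersen graph as the Kneser graph K(5,2) — vertices are 2-subsets of {1,…,5}, edges join disjoint pairs — its automorphisms are exactly the permutations of the 5-element set, so Aut ≅ S_5 of order 120.

120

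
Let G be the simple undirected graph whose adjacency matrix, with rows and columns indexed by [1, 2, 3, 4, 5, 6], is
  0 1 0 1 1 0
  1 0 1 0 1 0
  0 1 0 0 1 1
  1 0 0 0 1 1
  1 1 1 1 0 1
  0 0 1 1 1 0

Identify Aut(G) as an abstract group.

Vertex 5 is the unique vertex of degree 5; the remaining 5 vertices each have degree 3 and induce a cycle, so G is the wheel on 6 vertices with hub 5. Every automorphism fixes the hub and acts on the rim 5-cycle, so Aut(G) ≅ Aut(C_5) = D_5 of order 10.

the dihedral group of order 10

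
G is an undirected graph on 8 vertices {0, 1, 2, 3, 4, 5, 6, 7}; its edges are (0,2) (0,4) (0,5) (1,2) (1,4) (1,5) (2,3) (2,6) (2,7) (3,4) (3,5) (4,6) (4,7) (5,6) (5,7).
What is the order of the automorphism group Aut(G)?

720

The vertices split by degree into {2, 4, 5} (degree 5) and {0, 1, 3, 6, 7} (degree 3); every edge runs between the two parts, so G is the complete bipartite graph K_{3,5}. The parts have unequal sizes, so no automorphism swaps them; each part is permuted independently, giving S_5 × S_3 of order 5!·3! = 720.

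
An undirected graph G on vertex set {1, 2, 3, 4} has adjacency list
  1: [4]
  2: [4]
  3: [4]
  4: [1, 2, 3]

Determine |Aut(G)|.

Vertex 4 has degree 3 and every other vertex has degree 1, so G is the star K_{1,3} with centre 4. Any automorphism fixes the centre and permutes the 3 leaves freely, so Aut(G) ≅ S_3 of order 3! = 6.

6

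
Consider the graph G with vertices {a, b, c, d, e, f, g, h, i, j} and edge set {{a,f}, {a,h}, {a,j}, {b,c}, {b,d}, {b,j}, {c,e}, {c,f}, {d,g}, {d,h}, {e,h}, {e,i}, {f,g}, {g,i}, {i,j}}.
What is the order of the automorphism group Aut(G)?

120

G is 3-regular on 10 vertices with no triangles and no 4-cycles (girth 5): this is the Petersen graph. Viewing the Petersen graph as the Kneser graph K(5,2) — vertices are 2-subsets of {1,…,5}, edges join disjoint pairs — its automorphisms are exactly the permutations of the 5-element set, so Aut ≅ S_5 of order 120.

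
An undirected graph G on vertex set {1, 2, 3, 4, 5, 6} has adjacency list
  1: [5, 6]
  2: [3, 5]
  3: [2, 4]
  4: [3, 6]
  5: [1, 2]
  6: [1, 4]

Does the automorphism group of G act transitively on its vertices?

Yes

Every vertex has degree 2 and the graph is connected, so G is the 6-cycle C_6. C_6 has 6 rotations and 6 reflections, so Aut(C_6) ≅ D_6 of order 12. Under this action every vertex can be carried to every other, so G is vertex-transitive.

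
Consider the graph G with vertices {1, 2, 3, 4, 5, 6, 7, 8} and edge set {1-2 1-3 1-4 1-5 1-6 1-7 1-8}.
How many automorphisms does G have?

Vertex 1 has degree 7 and every other vertex has degree 1, so G is the star K_{1,7} with centre 1. Any automorphism fixes the centre and permutes the 7 leaves freely, so Aut(G) ≅ S_7 of order 7! = 5040.

5040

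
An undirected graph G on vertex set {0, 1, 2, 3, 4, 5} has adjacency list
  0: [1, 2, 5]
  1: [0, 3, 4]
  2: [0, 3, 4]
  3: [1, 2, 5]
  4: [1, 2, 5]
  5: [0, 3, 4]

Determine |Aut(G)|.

72

G is 3-regular and bipartite with parts {1, 2, 5} and {0, 3, 4} (each part is independent and every cross-pair is an edge), so G = K_{3,3}. Aut(K_{3,3}) is the wreath product S_3 ≀ Z_2: permute within each part, then optionally swap the parts; |Aut| = 2·(3!)² = 72.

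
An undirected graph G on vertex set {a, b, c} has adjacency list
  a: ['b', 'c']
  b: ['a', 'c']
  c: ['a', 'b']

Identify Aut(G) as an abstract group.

All 3 vertices are pairwise adjacent: G = K_3. Any permutation of the 3 vertices preserves K_3, so Aut(K_3) = S_3 of order 3! = 6.

S_3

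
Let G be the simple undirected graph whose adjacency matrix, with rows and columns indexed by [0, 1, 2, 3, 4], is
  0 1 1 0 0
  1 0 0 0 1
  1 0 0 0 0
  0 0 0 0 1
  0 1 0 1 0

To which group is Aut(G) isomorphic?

The degree sequence is [2, 2, 1, 1, 2]; the two degree-1 vertices 2 and 3 are the ends of a path, so G = P_5. A path has exactly one nontrivial symmetry — reversal — giving Aut(G) of order 2.

the cyclic group of order 2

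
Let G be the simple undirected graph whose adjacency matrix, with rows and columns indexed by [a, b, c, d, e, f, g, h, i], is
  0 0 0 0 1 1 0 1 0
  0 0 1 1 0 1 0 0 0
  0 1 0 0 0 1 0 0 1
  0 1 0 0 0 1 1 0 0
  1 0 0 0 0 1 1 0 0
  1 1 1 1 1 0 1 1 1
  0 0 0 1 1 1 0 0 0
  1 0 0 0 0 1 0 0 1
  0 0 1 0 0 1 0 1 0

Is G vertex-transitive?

Vertex f is the only vertex of degree 8, so every automorphism fixes it; G is not vertex-transitive.

No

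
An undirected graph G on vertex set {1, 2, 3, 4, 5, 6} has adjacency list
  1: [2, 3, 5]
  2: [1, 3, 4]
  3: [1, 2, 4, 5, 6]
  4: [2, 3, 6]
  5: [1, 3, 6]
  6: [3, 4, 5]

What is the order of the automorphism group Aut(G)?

10

Vertex 3 is the unique vertex of degree 5; the remaining 5 vertices each have degree 3 and induce a cycle, so G is the wheel on 6 vertices with hub 3. With the hub fixed, the remaining symmetry is that of the rim cycle C_5, giving the dihedral group D_5.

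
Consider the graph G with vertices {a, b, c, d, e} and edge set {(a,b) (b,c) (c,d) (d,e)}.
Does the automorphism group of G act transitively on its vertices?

Automorphisms preserve degree, but G has vertices of degree 1 and vertices of degree 2; no automorphism maps one to the other, so G is not vertex-transitive.

No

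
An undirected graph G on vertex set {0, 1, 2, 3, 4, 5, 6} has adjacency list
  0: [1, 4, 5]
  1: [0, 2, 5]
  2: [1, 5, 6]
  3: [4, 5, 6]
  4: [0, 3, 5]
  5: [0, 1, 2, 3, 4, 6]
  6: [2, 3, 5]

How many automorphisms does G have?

Vertex 5 is the unique vertex of degree 6; the remaining 6 vertices each have degree 3 and induce a cycle, so G is the wheel on 7 vertices with hub 5. Every automorphism fixes the hub and acts on the rim 6-cycle, so Aut(G) ≅ Aut(C_6) = D_6 of order 12.

12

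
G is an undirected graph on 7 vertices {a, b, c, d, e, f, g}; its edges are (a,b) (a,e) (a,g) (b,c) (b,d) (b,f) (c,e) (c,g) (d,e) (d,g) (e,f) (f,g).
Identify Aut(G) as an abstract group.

S_3 × S_4

The vertices split by degree into {b, e, g} (degree 4) and {a, c, d, f} (degree 3); every edge runs between the two parts, so G is the complete bipartite graph K_{3,4}. The parts have unequal sizes, so no automorphism swaps them; each part is permuted independently, giving S_3 × S_4 of order 3!·4! = 144.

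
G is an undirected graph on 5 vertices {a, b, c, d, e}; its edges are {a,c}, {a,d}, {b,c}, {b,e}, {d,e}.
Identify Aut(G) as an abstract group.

D_5

Every vertex has degree 2 and the graph is connected, so G is the 5-cycle C_5. The automorphisms of the 5-cycle are exactly the symmetries of a regular 5-gon: the dihedral group D_5, |D_5| = 10.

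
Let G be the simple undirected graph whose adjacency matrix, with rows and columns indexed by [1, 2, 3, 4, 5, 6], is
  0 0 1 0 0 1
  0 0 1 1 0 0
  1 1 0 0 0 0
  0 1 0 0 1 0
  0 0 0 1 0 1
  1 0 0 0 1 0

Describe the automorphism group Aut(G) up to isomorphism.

G is 2-regular and connected on 6 vertices, i.e. the cycle C_6. The automorphisms of the 6-cycle are exactly the symmetries of a regular 6-gon: the dihedral group D_6, |D_6| = 12.

D_6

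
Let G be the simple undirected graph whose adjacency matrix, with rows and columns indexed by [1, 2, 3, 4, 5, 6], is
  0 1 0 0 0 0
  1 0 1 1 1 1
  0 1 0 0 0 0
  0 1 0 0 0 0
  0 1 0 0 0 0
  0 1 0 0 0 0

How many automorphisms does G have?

Vertex 2 has degree 5 and every other vertex has degree 1, so G is the star K_{1,5} with centre 2. Any automorphism fixes the centre and permutes the 5 leaves freely, so Aut(G) ≅ S_5 of order 5! = 120.

120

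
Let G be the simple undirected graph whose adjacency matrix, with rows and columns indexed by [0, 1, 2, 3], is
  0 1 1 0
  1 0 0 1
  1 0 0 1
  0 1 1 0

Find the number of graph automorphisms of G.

G is 2-regular and connected on 4 vertices, i.e. the cycle C_4. C_4 has 4 rotations and 4 reflections, so Aut(C_4) ≅ D_4 of order 8.

8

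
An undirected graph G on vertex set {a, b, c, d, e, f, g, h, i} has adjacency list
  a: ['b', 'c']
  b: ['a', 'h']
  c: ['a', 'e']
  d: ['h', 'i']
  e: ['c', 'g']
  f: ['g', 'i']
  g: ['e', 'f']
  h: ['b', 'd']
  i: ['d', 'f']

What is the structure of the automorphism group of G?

G is 2-regular and connected on 9 vertices, i.e. the cycle C_9. The automorphisms of the 9-cycle are exactly the symmetries of a regular 9-gon: the dihedral group D_9, |D_9| = 18.

the dihedral group of order 18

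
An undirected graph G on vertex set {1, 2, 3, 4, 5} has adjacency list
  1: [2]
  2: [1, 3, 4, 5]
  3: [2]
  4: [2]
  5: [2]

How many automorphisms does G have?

24

Vertex 2 has degree 4 and every other vertex has degree 1, so G is the star K_{1,4} with centre 2. The 4 leaves are pairwise interchangeable while the centre is fixed, giving Aut(G) = S_4.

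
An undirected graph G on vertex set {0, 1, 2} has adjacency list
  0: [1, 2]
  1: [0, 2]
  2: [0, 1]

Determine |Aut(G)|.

Every vertex has degree 2, so G is the complete graph K_3. Any permutation of the 3 vertices preserves K_3, so Aut(K_3) = S_3 of order 3! = 6.

6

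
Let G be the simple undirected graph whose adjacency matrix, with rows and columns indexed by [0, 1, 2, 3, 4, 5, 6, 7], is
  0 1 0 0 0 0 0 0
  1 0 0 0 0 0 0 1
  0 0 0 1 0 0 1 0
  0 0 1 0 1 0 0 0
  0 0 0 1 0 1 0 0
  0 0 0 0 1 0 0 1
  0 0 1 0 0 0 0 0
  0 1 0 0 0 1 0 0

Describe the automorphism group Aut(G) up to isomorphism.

Z_2

The degree sequence is [1, 2, 2, 2, 2, 2, 1, 2]; the two degree-1 vertices 0 and 6 are the ends of a path, so G = P_8. A path has exactly one nontrivial symmetry — reversal — giving Aut(G) of order 2.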